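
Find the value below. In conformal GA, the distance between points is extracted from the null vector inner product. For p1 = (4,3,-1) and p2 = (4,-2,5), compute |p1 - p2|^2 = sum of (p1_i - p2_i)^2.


p1 - p2 = (0, 5, -6)
|p1 - p2|^2 = 0^2 + 5^2 + (-6)^2
= 0 + 25 + 36
= 61


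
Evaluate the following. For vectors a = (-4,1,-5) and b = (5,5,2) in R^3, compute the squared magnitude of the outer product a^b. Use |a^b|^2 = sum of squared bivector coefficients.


a wedge b = (a1*b2 - a2*b1)*e12 + (a1*b3 - a3*b1)*e13 + (a2*b3 - a3*b2)*e23
e12 coeff: (-4)*5 - 1*5 = -20 - 5 = -25
e13 coeff: (-4)*2 - (-5)*5 = -8 - (-25) = 17
e23 coeff: 1*2 - (-5)*5 = 2 - (-25) = 27
|a wedge b|^2 = (-25)^2 + 17^2 + 27^2
= 625 + 289 + 729
= 1643


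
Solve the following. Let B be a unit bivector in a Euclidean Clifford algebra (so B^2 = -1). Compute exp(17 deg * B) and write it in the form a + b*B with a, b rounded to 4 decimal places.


For a unit bivector B with B^2 = -1, the exponential series gives
e^(theta*B) = cos(theta) + sin(theta)*B (the GA analogue of Euler's formula).
theta = 17 degrees = 0.296706 rad
cos(17 deg) = 0.9563
sin(17 deg) = 0.2924
exp(theta*B) = 0.9563 + 0.2924*B


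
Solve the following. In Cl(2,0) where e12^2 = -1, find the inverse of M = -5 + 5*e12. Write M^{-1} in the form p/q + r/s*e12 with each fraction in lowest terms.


M = -5 + 5*e12, where e12^2 = -1.
Since M commutes with its reverse ~M = a - b*e12, M * ~M = a^2 - b^2*e12^2 = a^2 + b^2.
So M^{-1} = ~M / (a^2 + b^2) = (a - b*e12)/(a^2 + b^2).
a^2 + b^2 = 25 + 25 = 50
Scalar part = -5/50 = -1/10
Bivector coeff = -5/50 = -1/10
M^{-1} = -1/10 - 1/10*e12


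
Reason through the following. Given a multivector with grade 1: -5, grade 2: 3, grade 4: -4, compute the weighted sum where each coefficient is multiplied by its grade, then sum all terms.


Grade-weighted sum = sum of grade_k * coefficient_k
1*(-5) = -5
2*3 = 6
4*(-4) = -16
Total = -5 + 6 + (-16) = -15


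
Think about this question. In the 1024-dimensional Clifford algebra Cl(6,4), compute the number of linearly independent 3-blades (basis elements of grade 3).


Number of grade-k basis blades in Cl(p,q) with n = p + q is C(n, k).
n = 6 + 4 = 10
C(10, 3) = 10! / (3! * 7!)
= 3628800 / (6 * 5040)
= 120


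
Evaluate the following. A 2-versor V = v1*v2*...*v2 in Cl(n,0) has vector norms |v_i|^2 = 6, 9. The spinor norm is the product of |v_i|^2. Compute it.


Spinor norm N(V) = |v1|^2 * |v2|^2 * ... * |v2|^2
= 6 * 9
Running product: 6, 54
N(V) = 54


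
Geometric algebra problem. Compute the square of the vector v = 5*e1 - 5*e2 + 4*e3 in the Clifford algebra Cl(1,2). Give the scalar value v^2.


v^2 = sum of c_i^2 * e_i^2
Positive signature terms (e_i^2 = +1): 5^2 = 25
Negative signature terms (e_j^2 = -1): (-5)^2 + 4^2 = 41
v^2 = 25 - 41 = -16


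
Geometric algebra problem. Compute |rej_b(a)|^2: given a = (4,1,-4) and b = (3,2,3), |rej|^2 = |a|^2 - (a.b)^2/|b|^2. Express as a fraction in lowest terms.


|a|^2 = 4^2 + 1^2 + (-4)^2 = 33
|b|^2 = 3^2 + 2^2 + 3^2 = 22
a . b = 4*3 + 1*2 + (-4)*3 = 2
(a.b)^2 = 2^2 = 4
|rej|^2 = 33 - 4/22
= (726 - 4)/22
= 722/22
In lowest terms: 361/11


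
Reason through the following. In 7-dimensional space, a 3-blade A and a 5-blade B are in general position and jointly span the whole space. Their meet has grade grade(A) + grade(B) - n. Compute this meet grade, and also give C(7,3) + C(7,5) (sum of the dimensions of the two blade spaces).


Meet grade = grade(A) + grade(B) - n
= 3 + 5 - 7 = 1
C(7,3) = 35
C(7,5) = 21
dim_A + dim_B = 35 + 21 = 56


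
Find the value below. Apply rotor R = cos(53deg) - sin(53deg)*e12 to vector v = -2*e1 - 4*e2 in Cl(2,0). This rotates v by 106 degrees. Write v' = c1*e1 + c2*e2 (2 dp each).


Rotor R = cos(53deg) - sin(53deg)*e12
Rotation angle theta = 2 * 53 = 106 degrees
v' = R*v*~R rotates v by theta.
cos(106deg) = -0.2756, sin(106deg) = 0.9613
v'_1 = -2*cos(106deg) - (-4)*sin(106deg)
= -2*(-0.2756) - (-4)*0.9613
= 4.40
v'_2 = -2*sin(106deg) + (-4)*cos(106deg)
= -2*0.9613 + (-4)*(-0.2756)
= -0.82
v' = 4.40*e1 - 0.82*e2


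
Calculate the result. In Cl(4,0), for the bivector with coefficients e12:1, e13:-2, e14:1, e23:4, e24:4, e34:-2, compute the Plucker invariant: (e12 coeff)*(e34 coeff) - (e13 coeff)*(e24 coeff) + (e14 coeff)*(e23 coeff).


Plucker relation: af - be + cd
a*f = 1*(-2) = -2
b*e = (-2)*4 = -8
c*d = 1*4 = 4
af - be + cd = -2 - (-8) + 4
= 10


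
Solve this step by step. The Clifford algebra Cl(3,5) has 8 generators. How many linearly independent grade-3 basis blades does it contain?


Number of grade-k basis blades in Cl(p,q) with n = p + q is C(n, k).
n = 3 + 5 = 8
C(8, 3) = 8! / (3! * 5!)
= 40320 / (6 * 120)
= 56


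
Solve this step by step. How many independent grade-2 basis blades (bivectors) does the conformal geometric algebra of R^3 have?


The conformal model of R^3 uses Cl(4,1) with m = 3 + 2 = 5 generators.
Number of grade-2 blades = C(m, 2) = C(5, 2)
= 5*4/2 = 10


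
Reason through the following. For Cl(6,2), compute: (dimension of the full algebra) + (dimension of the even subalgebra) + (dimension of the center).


n = 6 + 2 = 8
Total dim = 2^8 = 256
Even subalgebra dim = 2^7 = 128
n is even, so center dim = 1
Sum = 256 + 128 + 1 = 385


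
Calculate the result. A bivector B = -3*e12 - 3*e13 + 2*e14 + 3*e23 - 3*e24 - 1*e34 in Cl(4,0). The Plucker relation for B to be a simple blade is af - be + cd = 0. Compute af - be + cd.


Plucker relation: af - be + cd
a*f = (-3)*(-1) = 3
b*e = (-3)*(-3) = 9
c*d = 2*3 = 6
af - be + cd = 3 - 9 + 6
= 0


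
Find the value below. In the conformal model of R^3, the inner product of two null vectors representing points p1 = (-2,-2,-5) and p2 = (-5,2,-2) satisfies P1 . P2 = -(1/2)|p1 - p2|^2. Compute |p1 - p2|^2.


p1 - p2 = (3, -4, -3)
|p1 - p2|^2 = 3^2 + (-4)^2 + (-3)^2
= 9 + 16 + 9
= 34


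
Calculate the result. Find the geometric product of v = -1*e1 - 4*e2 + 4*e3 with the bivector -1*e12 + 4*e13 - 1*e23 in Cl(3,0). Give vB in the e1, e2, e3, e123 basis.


vB has grade-1 (vector) and grade-3 (trivector) parts: vB = (v _| B) + (v ^ B).
Vector part <vB>_1:
  e1: -v2*b12 - v3*b13 = -(-4)*(-1) - (4)*(4) = -20
  e2: v1*b12 - v3*b23 = (-1)*(-1) - (4)*(-1) = 5
  e3: v1*b13 + v2*b23 = (-1)*(4) + (-4)*(-1) = 0
Trivector part <vB>_3:
  e123: v1*b23 - v2*b13 + v3*b12 = (-1)*(-1) - (-4)*(4) + (4)*(-1) = 13
vB = -20*e1 + 5*e2 + 0*e3 + 13*e123


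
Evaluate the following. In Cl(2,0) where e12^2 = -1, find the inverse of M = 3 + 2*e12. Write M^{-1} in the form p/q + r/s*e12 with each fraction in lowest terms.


M = 3 + 2*e12, where e12^2 = -1.
Since M commutes with its reverse ~M = a - b*e12, M * ~M = a^2 - b^2*e12^2 = a^2 + b^2.
So M^{-1} = ~M / (a^2 + b^2) = (a - b*e12)/(a^2 + b^2).
a^2 + b^2 = 9 + 4 = 13
Scalar part = 3/13 = 3/13
Bivector coeff = -2/13 = -2/13
M^{-1} = 3/13 - 2/13*e12


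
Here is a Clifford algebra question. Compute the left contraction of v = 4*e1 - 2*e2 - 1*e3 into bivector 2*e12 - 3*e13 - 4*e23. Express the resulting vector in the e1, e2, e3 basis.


Left contraction v _| B = <vB>_1 (grade-1 part of the geometric product vB).
Using e1_|e12 = e2, e2_|e12 = -e1, e1_|e13 = e3, e3_|e13 = -e1, e2_|e23 = e3, e3_|e23 = -e2:
e1 coeff: -v2*b12 - v3*b13 = -(-2)*(2) - (-1)*(-3) = 1
e2 coeff: v1*b12 - v3*b23 = (4)*(2) - (-1)*(-4) = 4
e3 coeff: v1*b13 + v2*b23 = (4)*(-3) + (-2)*(-4) = -4
v _| B = 1*e1 + 4*e2 - 4*e3


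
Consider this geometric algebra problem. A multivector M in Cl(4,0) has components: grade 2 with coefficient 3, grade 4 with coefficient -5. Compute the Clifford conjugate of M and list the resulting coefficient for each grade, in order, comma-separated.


Clifford conjugate sign for grade k: (-1)^(k(k+1)/2)
Grade 2: (-1)^(2*3/2) = (-1)^3 = -1, coeff 3 -> -3
Grade 4: (-1)^(4*5/2) = (-1)^10 = 1, coeff -5 -> -5
Conjugated coefficients: -3, -5


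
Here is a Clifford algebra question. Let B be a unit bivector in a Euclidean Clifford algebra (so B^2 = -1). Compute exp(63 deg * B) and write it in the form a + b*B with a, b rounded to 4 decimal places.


For a unit bivector B with B^2 = -1, the exponential series gives
e^(theta*B) = cos(theta) + sin(theta)*B (the GA analogue of Euler's formula).
theta = 63 degrees = 1.099557 rad
cos(63 deg) = 0.4540
sin(63 deg) = 0.8910
exp(theta*B) = 0.4540 + 0.8910*B


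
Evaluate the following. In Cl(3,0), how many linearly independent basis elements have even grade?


Even subalgebra dimension = 2^(n-1)
n = 3 + 0 = 3
2^(3 - 1) = 2^2 = 4
Verification: sum of C(3,k) for even k = 1 + 3 = 4
Result = 4


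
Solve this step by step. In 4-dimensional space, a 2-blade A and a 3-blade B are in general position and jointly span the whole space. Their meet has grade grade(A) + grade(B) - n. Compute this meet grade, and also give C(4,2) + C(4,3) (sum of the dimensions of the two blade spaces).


Meet grade = grade(A) + grade(B) - n
= 2 + 3 - 4 = 1
C(4,2) = 6
C(4,3) = 4
dim_A + dim_B = 6 + 4 = 10


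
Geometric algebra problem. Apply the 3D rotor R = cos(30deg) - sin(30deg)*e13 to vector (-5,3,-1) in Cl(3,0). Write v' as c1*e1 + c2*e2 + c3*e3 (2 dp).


Rotor R = cos(30deg) - sin(30deg)*e13
Rotation angle theta = 2 * 30 = 60 degrees in the e13 plane (e1 -> e3).
The component perpendicular to the plane (e2) is invariant: v'_2 = v2 = 3.00
cos(60deg) = 0.5000, sin(60deg) = 0.8660
v'_1 = v1*cos(theta) - v3*sin(theta) = -5*0.5000 - (-1)*0.8660 = -1.63
v'_3 = v1*sin(theta) + v3*cos(theta) = -5*0.8660 + (-1)*0.5000 = -4.83
v' = -1.63*e1 + 3.00*e2 - 4.83*e3


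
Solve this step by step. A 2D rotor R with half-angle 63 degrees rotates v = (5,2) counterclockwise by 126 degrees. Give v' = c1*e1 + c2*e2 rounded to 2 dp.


Rotor R = cos(63deg) - sin(63deg)*e12
Rotation angle theta = 2 * 63 = 126 degrees
v' = R*v*~R rotates v by theta.
cos(126deg) = -0.5878, sin(126deg) = 0.8090
v'_1 = 5*cos(126deg) - 2*sin(126deg)
= 5*(-0.5878) - 2*0.8090
= -4.56
v'_2 = 5*sin(126deg) + 2*cos(126deg)
= 5*0.8090 + 2*(-0.5878)
= 2.87
v' = -4.56*e1 + 2.87*e2


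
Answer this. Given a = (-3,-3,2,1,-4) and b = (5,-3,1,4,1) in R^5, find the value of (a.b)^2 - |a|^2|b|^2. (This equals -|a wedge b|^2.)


a . b = (-3)*5 + (-3)*(-3) + 2*1 + 1*4 + (-4)*1
= -15 + 9 + 2 + 4 + (-4) = -4
|a|^2 = (-3)^2 + (-3)^2 + 2^2 + 1^2 + (-4)^2 = 39
|b|^2 = 5^2 + (-3)^2 + 1^2 + 4^2 + 1^2 = 52
(a.b)^2 = (-4)^2 = 16
|a|^2 * |b|^2 = 39 * 52 = 2028
Result = 16 - 2028 = -2012


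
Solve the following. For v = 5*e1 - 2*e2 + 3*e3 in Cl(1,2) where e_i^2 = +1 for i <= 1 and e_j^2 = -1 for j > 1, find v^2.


v^2 = sum of c_i^2 * e_i^2
Positive signature terms (e_i^2 = +1): 5^2 = 25
Negative signature terms (e_j^2 = -1): (-2)^2 + 3^2 = 13
v^2 = 25 - 13 = 12


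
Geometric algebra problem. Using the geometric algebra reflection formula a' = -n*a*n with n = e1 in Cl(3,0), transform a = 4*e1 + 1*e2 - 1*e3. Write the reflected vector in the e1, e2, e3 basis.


Reflection formula: a' = -n*a*n, with n = e1 (unit vector, n^2 = 1).
For reflection through hyperplane perp to e1:
The component along e1 flips sign, others stay.
a = (4, 1, -1)
a' = (-4, 1, -1)
a' = -4*e1 + 1*e2 - 1*e3


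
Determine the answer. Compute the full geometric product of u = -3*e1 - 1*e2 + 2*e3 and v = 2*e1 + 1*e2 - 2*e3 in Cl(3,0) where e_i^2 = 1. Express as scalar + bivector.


In Cl(3,0): e_i^2 = 1, e_ie_j = -e_je_i for i != j.
Scalar part = u . v = (-3)*2 + (-1)*1 + 2*(-2)
= -6 + (-1) + (-4) = -11
e12 coeff = (-3)*1 - (-1)*2 = -3 - (-2) = -1
e13 coeff = (-3)*(-2) - 2*2 = 6 - 4 = 2
e23 coeff = (-1)*(-2) - 2*1 = 2 - 2 = 0
uv = -11 - 1*e12 + 2*e13 + 0*e23


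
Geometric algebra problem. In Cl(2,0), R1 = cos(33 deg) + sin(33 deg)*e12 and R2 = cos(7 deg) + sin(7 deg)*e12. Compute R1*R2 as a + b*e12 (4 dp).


Same-plane rotors commute and their half-angles add:
R1*R2 = cos(a1 + a2) + sin(a1 + a2)*e12.
a1 + a2 = 33 + 7 = 40 deg
cos(40 deg) = 0.7660
sin(40 deg) = 0.6428
R1*R2 = 0.7660 + 0.6428*e12


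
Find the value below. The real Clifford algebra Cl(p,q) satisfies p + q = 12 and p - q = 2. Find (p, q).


We need p + q = 12 and p - q = 2.
Adding: 2p = 12 + 2 = 14, so p = 7.
Then q = 12 - 7 = 5.
(p, q) = (7, 5)


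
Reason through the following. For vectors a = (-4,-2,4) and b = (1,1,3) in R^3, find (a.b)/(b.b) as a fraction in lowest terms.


Projection coefficient = (a . b) / (b . b)
a . b = (-4)*1 + (-2)*1 + 4*3
= -4 + (-2) + 12 = 6
b . b = 1^2 + 1^2 + 3^2
= 1 + 1 + 9 = 11
Coefficient = 6/11
In lowest terms: 6/11


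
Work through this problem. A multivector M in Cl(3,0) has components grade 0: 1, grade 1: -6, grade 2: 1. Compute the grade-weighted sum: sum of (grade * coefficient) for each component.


Grade-weighted sum = sum of grade_k * coefficient_k
0*1 = 0
1*(-6) = -6
2*1 = 2
Total = 0 + (-6) + 2 = -4


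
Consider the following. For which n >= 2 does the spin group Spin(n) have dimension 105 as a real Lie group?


dim Spin(n) = dim so(n) = n(n-1)/2.
Solve n(n-1)/2 = 105, i.e. n^2 - n - 210 = 0.
Discriminant = 1 + 8*105 = 841
n = (1 + sqrt(841))/2 = (1 + 29)/2 = 15


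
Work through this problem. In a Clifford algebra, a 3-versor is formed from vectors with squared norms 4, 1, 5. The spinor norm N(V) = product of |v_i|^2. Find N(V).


Spinor norm N(V) = |v1|^2 * |v2|^2 * ... * |v3|^2
= 4 * 1 * 5
Running product: 4, 4, 20
N(V) = 20


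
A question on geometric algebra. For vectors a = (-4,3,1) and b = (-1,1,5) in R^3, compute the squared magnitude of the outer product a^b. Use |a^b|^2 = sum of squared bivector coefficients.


a wedge b = (a1*b2 - a2*b1)*e12 + (a1*b3 - a3*b1)*e13 + (a2*b3 - a3*b2)*e23
e12 coeff: (-4)*1 - 3*(-1) = -4 - (-3) = -1
e13 coeff: (-4)*5 - 1*(-1) = -20 - (-1) = -19
e23 coeff: 3*5 - 1*1 = 15 - 1 = 14
|a wedge b|^2 = (-1)^2 + (-19)^2 + 14^2
= 1 + 361 + 196
= 558


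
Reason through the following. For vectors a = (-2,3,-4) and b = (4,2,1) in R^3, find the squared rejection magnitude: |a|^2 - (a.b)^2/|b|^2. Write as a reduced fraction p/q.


|a|^2 = (-2)^2 + 3^2 + (-4)^2 = 29
|b|^2 = 4^2 + 2^2 + 1^2 = 21
a . b = (-2)*4 + 3*2 + (-4)*1 = -6
(a.b)^2 = (-6)^2 = 36
|rej|^2 = 29 - 36/21
= (609 - 36)/21
= 573/21
In lowest terms: 191/7


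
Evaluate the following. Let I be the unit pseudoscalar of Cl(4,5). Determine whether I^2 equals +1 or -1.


The pseudoscalar I = e1...e_n (product of all n generators) of Cl(p,q) satisfies I^2 = (-1)^(q + n(n-1)/2).
p = 4, q = 5, n = p + q = 9
n(n-1)/2 = 9 * 8 / 2 = 36
Exponent = q + n(n-1)/2 = 5 + 36 = 41
I^2 = (-1)^41 = -1


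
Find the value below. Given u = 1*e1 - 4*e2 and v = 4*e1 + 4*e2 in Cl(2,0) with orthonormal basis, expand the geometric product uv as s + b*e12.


Expand: (1*e1 - 4*e2)(4*e1 + 4*e2)
= 1*4*e1e1 + 1*4*e1e2 + (-4)*4*e2e1 + (-4)*4*e2e2
Using e1^2 = e2^2 = 1, e2e1 = -e1e2:
Scalar part s = 1*4 + (-4)*4 = 4 + (-16) = -12
Bivector part b = 1*4 - (-4)*4 = 4 - (-16) = 20
uv = -12 + 20*e12


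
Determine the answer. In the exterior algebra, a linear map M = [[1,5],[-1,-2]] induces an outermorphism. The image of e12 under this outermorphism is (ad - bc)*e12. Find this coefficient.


The outermorphism of a linear map f sends e1^e2 to f(e1)^f(e2).
f(e1) = 1*e1 - 1*e2
f(e2) = 5*e1 - 2*e2
f(e1) ^ f(e2) = (1*e1 - 1*e2) ^ (5*e1 - 2*e2)
= 1*(-2)*e12 + (-1)*5*e21
= (-2 - (-5))*e12
= 3*e12
Coefficient = 3


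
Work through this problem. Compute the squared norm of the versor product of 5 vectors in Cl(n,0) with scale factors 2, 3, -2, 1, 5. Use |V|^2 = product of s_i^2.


Each vector v_i has |v_i|^2 = s_i^2
Squared scales: 2^2 = 4, 3^2 = 9, (-2)^2 = 4, 1^2 = 1, 5^2 = 25
|V|^2 = 4 * 9 * 4 * 1 * 25
= 3600


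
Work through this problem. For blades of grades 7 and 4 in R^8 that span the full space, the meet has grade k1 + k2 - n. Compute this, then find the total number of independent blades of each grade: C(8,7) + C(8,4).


Meet grade = grade(A) + grade(B) - n
= 7 + 4 - 8 = 3
C(8,7) = 8
C(8,4) = 70
dim_A + dim_B = 8 + 70 = 78


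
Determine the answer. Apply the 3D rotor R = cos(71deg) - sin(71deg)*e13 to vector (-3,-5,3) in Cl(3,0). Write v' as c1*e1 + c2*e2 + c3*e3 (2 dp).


Rotor R = cos(71deg) - sin(71deg)*e13
Rotation angle theta = 2 * 71 = 142 degrees in the e13 plane (e1 -> e3).
The component perpendicular to the plane (e2) is invariant: v'_2 = v2 = -5.00
cos(142deg) = -0.7880, sin(142deg) = 0.6157
v'_1 = v1*cos(theta) - v3*sin(theta) = -3*(-0.7880) - 3*0.6157 = 0.52
v'_3 = v1*sin(theta) + v3*cos(theta) = -3*0.6157 + 3*(-0.7880) = -4.21
v' = 0.52*e1 - 5.00*e2 - 4.21*e3


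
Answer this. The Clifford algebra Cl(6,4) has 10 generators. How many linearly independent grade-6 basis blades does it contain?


Number of grade-k basis blades in Cl(p,q) with n = p + q is C(n, k).
n = 6 + 4 = 10
C(10, 6) = 10! / (6! * 4!)
= 3628800 / (720 * 24)
= 210


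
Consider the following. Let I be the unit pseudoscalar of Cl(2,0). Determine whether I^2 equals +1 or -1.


The pseudoscalar I = e1...e_n (product of all n generators) of Cl(p,q) satisfies I^2 = (-1)^(q + n(n-1)/2).
p = 2, q = 0, n = p + q = 2
n(n-1)/2 = 2 * 1 / 2 = 1
Exponent = q + n(n-1)/2 = 0 + 1 = 1
I^2 = (-1)^1 = -1


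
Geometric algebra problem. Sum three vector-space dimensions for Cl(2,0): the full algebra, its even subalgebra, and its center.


n = 2 + 0 = 2
Total dim = 2^2 = 4
Even subalgebra dim = 2^1 = 2
n is even, so center dim = 1
Sum = 4 + 2 + 1 = 7


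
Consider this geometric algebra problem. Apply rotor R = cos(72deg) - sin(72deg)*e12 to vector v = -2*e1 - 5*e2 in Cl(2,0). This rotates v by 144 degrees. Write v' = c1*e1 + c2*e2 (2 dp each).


Rotor R = cos(72deg) - sin(72deg)*e12
Rotation angle theta = 2 * 72 = 144 degrees
v' = R*v*~R rotates v by theta.
cos(144deg) = -0.8090, sin(144deg) = 0.5878
v'_1 = -2*cos(144deg) - (-5)*sin(144deg)
= -2*(-0.8090) - (-5)*0.5878
= 4.56
v'_2 = -2*sin(144deg) + (-5)*cos(144deg)
= -2*0.5878 + (-5)*(-0.8090)
= 2.87
v' = 4.56*e1 + 2.87*e2


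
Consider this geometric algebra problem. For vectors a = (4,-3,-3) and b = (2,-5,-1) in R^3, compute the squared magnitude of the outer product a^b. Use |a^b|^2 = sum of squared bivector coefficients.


a wedge b = (a1*b2 - a2*b1)*e12 + (a1*b3 - a3*b1)*e13 + (a2*b3 - a3*b2)*e23
e12 coeff: 4*(-5) - (-3)*2 = -20 - (-6) = -14
e13 coeff: 4*(-1) - (-3)*2 = -4 - (-6) = 2
e23 coeff: (-3)*(-1) - (-3)*(-5) = 3 - 15 = -12
|a wedge b|^2 = (-14)^2 + 2^2 + (-12)^2
= 196 + 4 + 144
= 344


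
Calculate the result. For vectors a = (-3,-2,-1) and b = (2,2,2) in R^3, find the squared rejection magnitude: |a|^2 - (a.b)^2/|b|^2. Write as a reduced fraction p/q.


|a|^2 = (-3)^2 + (-2)^2 + (-1)^2 = 14
|b|^2 = 2^2 + 2^2 + 2^2 = 12
a . b = (-3)*2 + (-2)*2 + (-1)*2 = -12
(a.b)^2 = (-12)^2 = 144
|rej|^2 = 14 - 144/12
= (168 - 144)/12
= 24/12
In lowest terms: 2/1


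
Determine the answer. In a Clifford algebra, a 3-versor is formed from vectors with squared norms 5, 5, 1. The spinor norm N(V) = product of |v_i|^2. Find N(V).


Spinor norm N(V) = |v1|^2 * |v2|^2 * ... * |v3|^2
= 5 * 5 * 1
Running product: 5, 25, 25
N(V) = 25


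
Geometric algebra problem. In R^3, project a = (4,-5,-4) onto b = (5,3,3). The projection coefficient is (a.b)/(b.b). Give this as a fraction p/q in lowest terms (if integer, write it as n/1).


Projection coefficient = (a . b) / (b . b)
a . b = 4*5 + (-5)*3 + (-4)*3
= 20 + (-15) + (-12) = -7
b . b = 5^2 + 3^2 + 3^2
= 25 + 9 + 9 = 43
Coefficient = -7/43
In lowest terms: -7/43


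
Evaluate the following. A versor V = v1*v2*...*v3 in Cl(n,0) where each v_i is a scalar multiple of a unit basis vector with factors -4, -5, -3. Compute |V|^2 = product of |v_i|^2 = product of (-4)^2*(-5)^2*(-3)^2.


Each vector v_i has |v_i|^2 = s_i^2
Squared scales: (-4)^2 = 16, (-5)^2 = 25, (-3)^2 = 9
|V|^2 = 16 * 25 * 9
= 3600


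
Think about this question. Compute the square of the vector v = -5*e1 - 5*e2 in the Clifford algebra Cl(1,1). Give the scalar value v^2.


v^2 = sum of c_i^2 * e_i^2
Positive signature terms (e_i^2 = +1): (-5)^2 = 25
Negative signature terms (e_j^2 = -1): (-5)^2 = 25
v^2 = 25 - 25 = 0


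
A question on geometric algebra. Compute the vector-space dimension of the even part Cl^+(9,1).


Even subalgebra dimension = 2^(n-1)
n = 9 + 1 = 10
2^(10 - 1) = 2^9 = 512
Verification: sum of C(10,k) for even k = 1 + 45 + 210 + 210 + 45 + 1 = 512
Result = 512


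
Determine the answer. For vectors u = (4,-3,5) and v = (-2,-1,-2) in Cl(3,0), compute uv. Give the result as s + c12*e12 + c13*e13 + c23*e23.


In Cl(3,0): e_i^2 = 1, e_ie_j = -e_je_i for i != j.
Scalar part = u . v = 4*(-2) + (-3)*(-1) + 5*(-2)
= -8 + 3 + (-10) = -15
e12 coeff = 4*(-1) - (-3)*(-2) = -4 - 6 = -10
e13 coeff = 4*(-2) - 5*(-2) = -8 - (-10) = 2
e23 coeff = (-3)*(-2) - 5*(-1) = 6 - (-5) = 11
uv = -15 - 10*e12 + 2*e13 + 11*e23


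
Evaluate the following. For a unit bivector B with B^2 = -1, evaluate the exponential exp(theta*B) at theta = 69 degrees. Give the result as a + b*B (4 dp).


For a unit bivector B with B^2 = -1, the exponential series gives
e^(theta*B) = cos(theta) + sin(theta)*B (the GA analogue of Euler's formula).
theta = 69 degrees = 1.204277 rad
cos(69 deg) = 0.3584
sin(69 deg) = 0.9336
exp(theta*B) = 0.3584 + 0.9336*B


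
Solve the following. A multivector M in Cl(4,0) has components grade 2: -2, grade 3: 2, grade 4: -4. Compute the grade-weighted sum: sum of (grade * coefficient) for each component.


Grade-weighted sum = sum of grade_k * coefficient_k
2*(-2) = -4
3*2 = 6
4*(-4) = -16
Total = -4 + 6 + (-16) = -14


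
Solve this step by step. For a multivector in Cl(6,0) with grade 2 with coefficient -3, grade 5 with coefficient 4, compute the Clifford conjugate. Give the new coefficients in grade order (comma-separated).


Clifford conjugate sign for grade k: (-1)^(k(k+1)/2)
Grade 2: (-1)^(2*3/2) = (-1)^3 = -1, coeff -3 -> 3
Grade 5: (-1)^(5*6/2) = (-1)^15 = -1, coeff 4 -> -4
Conjugated coefficients: 3, -4


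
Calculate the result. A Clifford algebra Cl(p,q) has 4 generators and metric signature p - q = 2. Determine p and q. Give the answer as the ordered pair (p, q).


We need p + q = 4 and p - q = 2.
Adding: 2p = 4 + 2 = 6, so p = 3.
Then q = 4 - 3 = 1.
(p, q) = (3, 1)


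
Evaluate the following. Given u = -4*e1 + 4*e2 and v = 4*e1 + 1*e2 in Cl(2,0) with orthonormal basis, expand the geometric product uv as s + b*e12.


Expand: (-4*e1 + 4*e2)(4*e1 + 1*e2)
= (-4)*4*e1e1 + (-4)*1*e1e2 + 4*4*e2e1 + 4*1*e2e2
Using e1^2 = e2^2 = 1, e2e1 = -e1e2:
Scalar part s = (-4)*4 + 4*1 = -16 + 4 = -12
Bivector part b = (-4)*1 - 4*4 = -4 - 16 = -20
uv = -12 - 20*e12


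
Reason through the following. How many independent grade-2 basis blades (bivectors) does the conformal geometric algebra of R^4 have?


The conformal model of R^4 uses Cl(5,1) with m = 4 + 2 = 6 generators.
Number of grade-2 blades = C(m, 2) = C(6, 2)
= 6*5/2 = 15


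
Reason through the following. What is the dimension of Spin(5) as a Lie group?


Spin(n) double-covers SO(n); both have Lie algebra so(n) of dimension n(n-1)/2.
n = 5
n(n-1) = 5 * 4 = 20
dim Spin(5) = 20/2 = 10


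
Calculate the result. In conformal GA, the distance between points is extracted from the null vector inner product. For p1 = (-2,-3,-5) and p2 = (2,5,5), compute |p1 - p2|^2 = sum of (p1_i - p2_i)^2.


p1 - p2 = (-4, -8, -10)
|p1 - p2|^2 = (-4)^2 + (-8)^2 + (-10)^2
= 16 + 64 + 100
= 180


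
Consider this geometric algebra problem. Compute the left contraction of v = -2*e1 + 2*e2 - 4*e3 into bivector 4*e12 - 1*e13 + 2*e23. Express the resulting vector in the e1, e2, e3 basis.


Left contraction v _| B = <vB>_1 (grade-1 part of the geometric product vB).
Using e1_|e12 = e2, e2_|e12 = -e1, e1_|e13 = e3, e3_|e13 = -e1, e2_|e23 = e3, e3_|e23 = -e2:
e1 coeff: -v2*b12 - v3*b13 = -(2)*(4) - (-4)*(-1) = -12
e2 coeff: v1*b12 - v3*b23 = (-2)*(4) - (-4)*(2) = 0
e3 coeff: v1*b13 + v2*b23 = (-2)*(-1) + (2)*(2) = 6
v _| B = -12*e1 + 0*e2 + 6*e3


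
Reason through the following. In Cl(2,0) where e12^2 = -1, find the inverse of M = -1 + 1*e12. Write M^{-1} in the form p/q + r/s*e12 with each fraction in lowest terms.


M = -1 + 1*e12, where e12^2 = -1.
Since M commutes with its reverse ~M = a - b*e12, M * ~M = a^2 - b^2*e12^2 = a^2 + b^2.
So M^{-1} = ~M / (a^2 + b^2) = (a - b*e12)/(a^2 + b^2).
a^2 + b^2 = 1 + 1 = 2
Scalar part = -1/2 = -1/2
Bivector coeff = -1/2 = -1/2
M^{-1} = -1/2 - 1/2*e12


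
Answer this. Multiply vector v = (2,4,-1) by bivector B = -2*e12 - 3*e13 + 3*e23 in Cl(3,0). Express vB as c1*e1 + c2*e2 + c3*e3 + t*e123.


vB has grade-1 (vector) and grade-3 (trivector) parts: vB = (v _| B) + (v ^ B).
Vector part <vB>_1:
  e1: -v2*b12 - v3*b13 = -(4)*(-2) - (-1)*(-3) = 5
  e2: v1*b12 - v3*b23 = (2)*(-2) - (-1)*(3) = -1
  e3: v1*b13 + v2*b23 = (2)*(-3) + (4)*(3) = 6
Trivector part <vB>_3:
  e123: v1*b23 - v2*b13 + v3*b12 = (2)*(3) - (4)*(-3) + (-1)*(-2) = 20
vB = 5*e1 - 1*e2 + 6*e3 + 20*e123


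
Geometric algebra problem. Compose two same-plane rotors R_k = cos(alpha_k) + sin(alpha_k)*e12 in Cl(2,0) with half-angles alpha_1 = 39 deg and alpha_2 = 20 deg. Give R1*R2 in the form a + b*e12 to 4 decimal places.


Same-plane rotors commute and their half-angles add:
R1*R2 = cos(a1 + a2) + sin(a1 + a2)*e12.
a1 + a2 = 39 + 20 = 59 deg
cos(59 deg) = 0.5150
sin(59 deg) = 0.8572
R1*R2 = 0.5150 + 0.8572*e12


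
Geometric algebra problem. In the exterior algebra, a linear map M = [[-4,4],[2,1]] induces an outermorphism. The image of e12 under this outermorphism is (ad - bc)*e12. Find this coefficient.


The outermorphism of a linear map f sends e1^e2 to f(e1)^f(e2).
f(e1) = -4*e1 + 2*e2
f(e2) = 4*e1 + 1*e2
f(e1) ^ f(e2) = (-4*e1 + 2*e2) ^ (4*e1 + 1*e2)
= (-4)*1*e12 + 2*4*e21
= (-4 - 8)*e12
= -12*e12
Coefficient = -12


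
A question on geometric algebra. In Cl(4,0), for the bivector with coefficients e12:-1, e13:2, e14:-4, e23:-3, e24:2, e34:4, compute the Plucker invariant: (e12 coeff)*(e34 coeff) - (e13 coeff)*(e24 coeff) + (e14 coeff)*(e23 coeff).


Plucker relation: af - be + cd
a*f = (-1)*4 = -4
b*e = 2*2 = 4
c*d = (-4)*(-3) = 12
af - be + cd = -4 - 4 + 12
= 4


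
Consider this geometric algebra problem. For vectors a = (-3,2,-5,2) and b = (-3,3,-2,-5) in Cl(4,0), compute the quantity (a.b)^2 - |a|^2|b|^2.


a . b = (-3)*(-3) + 2*3 + (-5)*(-2) + 2*(-5)
= 9 + 6 + 10 + (-10) = 15
|a|^2 = (-3)^2 + 2^2 + (-5)^2 + 2^2 = 42
|b|^2 = (-3)^2 + 3^2 + (-2)^2 + (-5)^2 = 47
(a.b)^2 = 15^2 = 225
|a|^2 * |b|^2 = 42 * 47 = 1974
Result = 225 - 1974 = -1749


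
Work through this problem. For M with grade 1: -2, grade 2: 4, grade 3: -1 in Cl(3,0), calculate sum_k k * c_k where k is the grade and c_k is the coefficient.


Grade-weighted sum = sum of grade_k * coefficient_k
1*(-2) = -2
2*4 = 8
3*(-1) = -3
Total = -2 + 8 + (-3) = 3


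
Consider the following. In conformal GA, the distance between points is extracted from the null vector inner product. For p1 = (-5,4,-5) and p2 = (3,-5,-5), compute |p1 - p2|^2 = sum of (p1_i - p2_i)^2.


p1 - p2 = (-8, 9, 0)
|p1 - p2|^2 = (-8)^2 + 9^2 + 0^2
= 64 + 81 + 0
= 145


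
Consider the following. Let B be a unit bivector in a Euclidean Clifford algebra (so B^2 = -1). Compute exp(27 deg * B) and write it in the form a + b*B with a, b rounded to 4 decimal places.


For a unit bivector B with B^2 = -1, the exponential series gives
e^(theta*B) = cos(theta) + sin(theta)*B (the GA analogue of Euler's formula).
theta = 27 degrees = 0.471239 rad
cos(27 deg) = 0.8910
sin(27 deg) = 0.4540
exp(theta*B) = 0.8910 + 0.4540*B


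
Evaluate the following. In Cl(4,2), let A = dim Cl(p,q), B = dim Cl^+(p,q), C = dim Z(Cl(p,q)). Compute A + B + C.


n = 4 + 2 = 6
Total dim = 2^6 = 64
Even subalgebra dim = 2^5 = 32
n is even, so center dim = 1
Sum = 64 + 32 + 1 = 97


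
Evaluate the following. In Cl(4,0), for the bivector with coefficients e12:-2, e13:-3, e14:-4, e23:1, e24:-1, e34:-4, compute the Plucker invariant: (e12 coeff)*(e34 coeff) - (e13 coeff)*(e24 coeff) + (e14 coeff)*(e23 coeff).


Plucker relation: af - be + cd
a*f = (-2)*(-4) = 8
b*e = (-3)*(-1) = 3
c*d = (-4)*1 = -4
af - be + cd = 8 - 3 + (-4)
= 1


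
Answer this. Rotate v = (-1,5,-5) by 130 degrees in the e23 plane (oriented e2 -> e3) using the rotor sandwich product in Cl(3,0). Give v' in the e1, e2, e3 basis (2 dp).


Rotor R = cos(65deg) - sin(65deg)*e23
Rotation angle theta = 2 * 65 = 130 degrees in the e23 plane (e2 -> e3).
The component perpendicular to the plane (e1) is invariant: v'_1 = v1 = -1.00
cos(130deg) = -0.6428, sin(130deg) = 0.7660
v'_2 = v2*cos(theta) - v3*sin(theta) = 5*(-0.6428) - (-5)*0.7660 = 0.62
v'_3 = v2*sin(theta) + v3*cos(theta) = 5*0.7660 + (-5)*(-0.6428) = 7.04
v' = -1.00*e1 + 0.62*e2 + 7.04*e3


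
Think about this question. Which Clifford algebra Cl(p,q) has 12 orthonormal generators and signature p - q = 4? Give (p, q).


We need p + q = 12 and p - q = 4.
Adding: 2p = 12 + 4 = 16, so p = 8.
Then q = 12 - 8 = 4.
(p, q) = (8, 4)


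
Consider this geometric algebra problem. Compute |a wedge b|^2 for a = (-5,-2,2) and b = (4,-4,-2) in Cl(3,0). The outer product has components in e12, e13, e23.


a wedge b = (a1*b2 - a2*b1)*e12 + (a1*b3 - a3*b1)*e13 + (a2*b3 - a3*b2)*e23
e12 coeff: (-5)*(-4) - (-2)*4 = 20 - (-8) = 28
e13 coeff: (-5)*(-2) - 2*4 = 10 - 8 = 2
e23 coeff: (-2)*(-2) - 2*(-4) = 4 - (-8) = 12
|a wedge b|^2 = 28^2 + 2^2 + 12^2
= 784 + 4 + 144
= 932


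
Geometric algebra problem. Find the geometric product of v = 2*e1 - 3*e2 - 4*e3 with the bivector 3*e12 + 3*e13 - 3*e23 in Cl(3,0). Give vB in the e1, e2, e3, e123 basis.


vB has grade-1 (vector) and grade-3 (trivector) parts: vB = (v _| B) + (v ^ B).
Vector part <vB>_1:
  e1: -v2*b12 - v3*b13 = -(-3)*(3) - (-4)*(3) = 21
  e2: v1*b12 - v3*b23 = (2)*(3) - (-4)*(-3) = -6
  e3: v1*b13 + v2*b23 = (2)*(3) + (-3)*(-3) = 15
Trivector part <vB>_3:
  e123: v1*b23 - v2*b13 + v3*b12 = (2)*(-3) - (-3)*(3) + (-4)*(3) = -9
vB = 21*e1 - 6*e2 + 15*e3 - 9*e123


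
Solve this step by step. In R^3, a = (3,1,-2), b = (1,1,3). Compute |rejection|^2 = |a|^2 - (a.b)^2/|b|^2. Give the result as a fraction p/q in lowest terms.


|a|^2 = 3^2 + 1^2 + (-2)^2 = 14
|b|^2 = 1^2 + 1^2 + 3^2 = 11
a . b = 3*1 + 1*1 + (-2)*3 = -2
(a.b)^2 = (-2)^2 = 4
|rej|^2 = 14 - 4/11
= (154 - 4)/11
= 150/11
In lowest terms: 150/11


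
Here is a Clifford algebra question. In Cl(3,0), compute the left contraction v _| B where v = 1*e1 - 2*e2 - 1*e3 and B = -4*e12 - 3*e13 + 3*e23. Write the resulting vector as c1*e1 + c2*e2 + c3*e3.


Left contraction v _| B = <vB>_1 (grade-1 part of the geometric product vB).
Using e1_|e12 = e2, e2_|e12 = -e1, e1_|e13 = e3, e3_|e13 = -e1, e2_|e23 = e3, e3_|e23 = -e2:
e1 coeff: -v2*b12 - v3*b13 = -(-2)*(-4) - (-1)*(-3) = -11
e2 coeff: v1*b12 - v3*b23 = (1)*(-4) - (-1)*(3) = -1
e3 coeff: v1*b13 + v2*b23 = (1)*(-3) + (-2)*(3) = -9
v _| B = -11*e1 - 1*e2 - 9*e3


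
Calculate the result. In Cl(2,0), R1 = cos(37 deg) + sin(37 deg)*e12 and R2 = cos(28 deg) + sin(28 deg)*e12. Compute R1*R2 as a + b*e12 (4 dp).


Same-plane rotors commute and their half-angles add:
R1*R2 = cos(a1 + a2) + sin(a1 + a2)*e12.
a1 + a2 = 37 + 28 = 65 deg
cos(65 deg) = 0.4226
sin(65 deg) = 0.9063
R1*R2 = 0.4226 + 0.9063*e12


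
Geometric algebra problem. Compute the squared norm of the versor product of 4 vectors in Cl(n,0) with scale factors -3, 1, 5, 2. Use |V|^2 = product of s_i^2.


Each vector v_i has |v_i|^2 = s_i^2
Squared scales: (-3)^2 = 9, 1^2 = 1, 5^2 = 25, 2^2 = 4
|V|^2 = 9 * 1 * 25 * 4
= 900


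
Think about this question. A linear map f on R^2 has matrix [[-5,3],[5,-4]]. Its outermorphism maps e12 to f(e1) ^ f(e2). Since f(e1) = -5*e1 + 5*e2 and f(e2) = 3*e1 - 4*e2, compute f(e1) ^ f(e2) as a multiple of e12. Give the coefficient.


The outermorphism of a linear map f sends e1^e2 to f(e1)^f(e2).
f(e1) = -5*e1 + 5*e2
f(e2) = 3*e1 - 4*e2
f(e1) ^ f(e2) = (-5*e1 + 5*e2) ^ (3*e1 - 4*e2)
= (-5)*(-4)*e12 + 5*3*e21
= (20 - 15)*e12
= 5*e12
Coefficient = 5


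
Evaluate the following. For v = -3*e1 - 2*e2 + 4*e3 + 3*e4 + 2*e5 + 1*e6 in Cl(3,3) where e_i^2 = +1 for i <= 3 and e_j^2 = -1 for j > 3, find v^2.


v^2 = sum of c_i^2 * e_i^2
Positive signature terms (e_i^2 = +1): (-3)^2 + (-2)^2 + 4^2 = 29
Negative signature terms (e_j^2 = -1): 3^2 + 2^2 + 1^2 = 14
v^2 = 29 - 14 = 15


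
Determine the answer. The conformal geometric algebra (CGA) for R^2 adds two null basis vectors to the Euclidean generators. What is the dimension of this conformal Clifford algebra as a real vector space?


The conformal model of R^2 uses Cl(3,1): the 2 Euclidean generators plus two extra orthogonal generators e+ (e+^2 = +1) and e- (e-^2 = -1), from which the null vectors e0, einf are built.
Number of generators m = 2 + 2 = 4.
dim Cl(p,q) = 2^m = 2^4 = 16


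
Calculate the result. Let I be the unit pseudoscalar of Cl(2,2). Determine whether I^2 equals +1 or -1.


The pseudoscalar I = e1...e_n (product of all n generators) of Cl(p,q) satisfies I^2 = (-1)^(q + n(n-1)/2).
p = 2, q = 2, n = p + q = 4
n(n-1)/2 = 4 * 3 / 2 = 6
Exponent = q + n(n-1)/2 = 2 + 6 = 8
I^2 = (-1)^8 = +1


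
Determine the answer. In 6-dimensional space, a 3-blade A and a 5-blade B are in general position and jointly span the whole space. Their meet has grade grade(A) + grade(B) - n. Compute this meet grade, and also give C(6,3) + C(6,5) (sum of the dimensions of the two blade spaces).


Meet grade = grade(A) + grade(B) - n
= 3 + 5 - 6 = 2
C(6,3) = 20
C(6,5) = 6
dim_A + dim_B = 20 + 6 = 26


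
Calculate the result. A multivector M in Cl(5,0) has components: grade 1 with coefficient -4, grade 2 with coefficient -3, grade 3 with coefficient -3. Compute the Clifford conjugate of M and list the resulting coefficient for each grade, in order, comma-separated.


Clifford conjugate sign for grade k: (-1)^(k(k+1)/2)
Grade 1: (-1)^(1*2/2) = (-1)^1 = -1, coeff -4 -> 4
Grade 2: (-1)^(2*3/2) = (-1)^3 = -1, coeff -3 -> 3
Grade 3: (-1)^(3*4/2) = (-1)^6 = 1, coeff -3 -> -3
Conjugated coefficients: 4, 3, -3


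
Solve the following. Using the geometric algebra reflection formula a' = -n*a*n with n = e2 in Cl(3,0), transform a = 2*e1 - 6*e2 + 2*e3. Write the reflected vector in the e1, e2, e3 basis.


Reflection formula: a' = -n*a*n, with n = e2 (unit vector, n^2 = 1).
For reflection through hyperplane perp to e2:
The component along e2 flips sign, others stay.
a = (2, -6, 2)
a' = (2, 6, 2)
a' = 2*e1 + 6*e2 + 2*e3


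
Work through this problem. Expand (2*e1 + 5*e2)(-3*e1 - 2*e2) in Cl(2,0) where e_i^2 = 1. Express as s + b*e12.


Expand: (2*e1 + 5*e2)(-3*e1 - 2*e2)
= 2*(-3)*e1e1 + 2*(-2)*e1e2 + 5*(-3)*e2e1 + 5*(-2)*e2e2
Using e1^2 = e2^2 = 1, e2e1 = -e1e2:
Scalar part s = 2*(-3) + 5*(-2) = -6 + (-10) = -16
Bivector part b = 2*(-2) - 5*(-3) = -4 - (-15) = 11
uv = -16 + 11*e12


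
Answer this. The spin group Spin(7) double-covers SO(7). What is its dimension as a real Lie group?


Spin(n) double-covers SO(n); both have Lie algebra so(n) of dimension n(n-1)/2.
n = 7
n(n-1) = 7 * 6 = 42
dim Spin(7) = 42/2 = 21


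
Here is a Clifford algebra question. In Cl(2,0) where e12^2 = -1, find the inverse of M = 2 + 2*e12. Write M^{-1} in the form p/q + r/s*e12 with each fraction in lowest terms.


M = 2 + 2*e12, where e12^2 = -1.
Since M commutes with its reverse ~M = a - b*e12, M * ~M = a^2 - b^2*e12^2 = a^2 + b^2.
So M^{-1} = ~M / (a^2 + b^2) = (a - b*e12)/(a^2 + b^2).
a^2 + b^2 = 4 + 4 = 8
Scalar part = 2/8 = 1/4
Bivector coeff = -2/8 = -1/4
M^{-1} = 1/4 - 1/4*e12


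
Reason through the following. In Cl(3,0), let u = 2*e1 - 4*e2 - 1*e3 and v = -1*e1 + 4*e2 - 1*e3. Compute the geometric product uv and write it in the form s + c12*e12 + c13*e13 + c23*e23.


In Cl(3,0): e_i^2 = 1, e_ie_j = -e_je_i for i != j.
Scalar part = u . v = 2*(-1) + (-4)*4 + (-1)*(-1)
= -2 + (-16) + 1 = -17
e12 coeff = 2*4 - (-4)*(-1) = 8 - 4 = 4
e13 coeff = 2*(-1) - (-1)*(-1) = -2 - 1 = -3
e23 coeff = (-4)*(-1) - (-1)*4 = 4 - (-4) = 8
uv = -17 + 4*e12 - 3*e13 + 8*e23


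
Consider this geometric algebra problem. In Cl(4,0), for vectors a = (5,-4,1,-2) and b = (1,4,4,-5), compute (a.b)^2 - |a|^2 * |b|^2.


a . b = 5*1 + (-4)*4 + 1*4 + (-2)*(-5)
= 5 + (-16) + 4 + 10 = 3
|a|^2 = 5^2 + (-4)^2 + 1^2 + (-2)^2 = 46
|b|^2 = 1^2 + 4^2 + 4^2 + (-5)^2 = 58
(a.b)^2 = 3^2 = 9
|a|^2 * |b|^2 = 46 * 58 = 2668
Result = 9 - 2668 = -2659


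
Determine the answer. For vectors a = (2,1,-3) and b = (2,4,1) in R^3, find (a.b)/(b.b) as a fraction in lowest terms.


Projection coefficient = (a . b) / (b . b)
a . b = 2*2 + 1*4 + (-3)*1
= 4 + 4 + (-3) = 5
b . b = 2^2 + 4^2 + 1^2
= 4 + 16 + 1 = 21
Coefficient = 5/21
In lowest terms: 5/21


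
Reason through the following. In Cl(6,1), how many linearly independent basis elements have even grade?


Even subalgebra dimension = 2^(n-1)
n = 6 + 1 = 7
2^(7 - 1) = 2^6 = 64
Verification: sum of C(7,k) for even k = 1 + 21 + 35 + 7 = 64
Result = 64


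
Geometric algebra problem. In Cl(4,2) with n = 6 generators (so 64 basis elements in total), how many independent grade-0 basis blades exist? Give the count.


Number of grade-k basis blades in Cl(p,q) with n = p + q is C(n, k).
n = 4 + 2 = 6
C(6, 0) = 6! / (0! * 6!)
= 720 / (1 * 720)
= 1


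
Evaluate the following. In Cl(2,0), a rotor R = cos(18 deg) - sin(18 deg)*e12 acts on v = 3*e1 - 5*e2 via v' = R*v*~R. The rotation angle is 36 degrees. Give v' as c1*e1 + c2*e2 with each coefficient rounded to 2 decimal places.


Rotor R = cos(18deg) - sin(18deg)*e12
Rotation angle theta = 2 * 18 = 36 degrees
v' = R*v*~R rotates v by theta.
cos(36deg) = 0.8090, sin(36deg) = 0.5878
v'_1 = 3*cos(36deg) - (-5)*sin(36deg)
= 3*0.8090 - (-5)*0.5878
= 5.37
v'_2 = 3*sin(36deg) + (-5)*cos(36deg)
= 3*0.5878 + (-5)*0.8090
= -2.28
v' = 5.37*e1 - 2.28*e2


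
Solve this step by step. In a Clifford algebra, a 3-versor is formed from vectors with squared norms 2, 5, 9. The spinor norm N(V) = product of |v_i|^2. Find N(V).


Spinor norm N(V) = |v1|^2 * |v2|^2 * ... * |v3|^2
= 2 * 5 * 9
Running product: 2, 10, 90
N(V) = 90


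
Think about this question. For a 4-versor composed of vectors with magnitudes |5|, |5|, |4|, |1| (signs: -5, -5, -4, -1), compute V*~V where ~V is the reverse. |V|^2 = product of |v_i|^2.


Each vector v_i has |v_i|^2 = s_i^2
Squared scales: (-5)^2 = 25, (-5)^2 = 25, (-4)^2 = 16, (-1)^2 = 1
|V|^2 = 25 * 25 * 16 * 1
= 10000


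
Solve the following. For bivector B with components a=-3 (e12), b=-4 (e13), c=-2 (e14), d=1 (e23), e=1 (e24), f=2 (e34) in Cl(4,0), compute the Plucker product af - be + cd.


Plucker relation: af - be + cd
a*f = (-3)*2 = -6
b*e = (-4)*1 = -4
c*d = (-2)*1 = -2
af - be + cd = -6 - (-4) + (-2)
= -4


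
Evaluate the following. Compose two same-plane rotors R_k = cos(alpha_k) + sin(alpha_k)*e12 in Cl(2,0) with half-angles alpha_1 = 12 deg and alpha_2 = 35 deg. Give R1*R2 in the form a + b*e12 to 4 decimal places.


Same-plane rotors commute and their half-angles add:
R1*R2 = cos(a1 + a2) + sin(a1 + a2)*e12.
a1 + a2 = 12 + 35 = 47 deg
cos(47 deg) = 0.6820
sin(47 deg) = 0.7314
R1*R2 = 0.6820 + 0.7314*e12


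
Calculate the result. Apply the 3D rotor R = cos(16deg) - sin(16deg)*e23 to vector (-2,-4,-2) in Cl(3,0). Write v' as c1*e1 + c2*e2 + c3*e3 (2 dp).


Rotor R = cos(16deg) - sin(16deg)*e23
Rotation angle theta = 2 * 16 = 32 degrees in the e23 plane (e2 -> e3).
The component perpendicular to the plane (e1) is invariant: v'_1 = v1 = -2.00
cos(32deg) = 0.8480, sin(32deg) = 0.5299
v'_2 = v2*cos(theta) - v3*sin(theta) = -4*0.8480 - (-2)*0.5299 = -2.33
v'_3 = v2*sin(theta) + v3*cos(theta) = -4*0.5299 + (-2)*0.8480 = -3.82
v' = -2.00*e1 - 2.33*e2 - 3.82*e3


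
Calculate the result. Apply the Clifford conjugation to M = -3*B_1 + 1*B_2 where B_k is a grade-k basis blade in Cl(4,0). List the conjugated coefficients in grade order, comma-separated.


Clifford conjugate sign for grade k: (-1)^(k(k+1)/2)
Grade 1: (-1)^(1*2/2) = (-1)^1 = -1, coeff -3 -> 3
Grade 2: (-1)^(2*3/2) = (-1)^3 = -1, coeff 1 -> -1
Conjugated coefficients: 3, -1
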